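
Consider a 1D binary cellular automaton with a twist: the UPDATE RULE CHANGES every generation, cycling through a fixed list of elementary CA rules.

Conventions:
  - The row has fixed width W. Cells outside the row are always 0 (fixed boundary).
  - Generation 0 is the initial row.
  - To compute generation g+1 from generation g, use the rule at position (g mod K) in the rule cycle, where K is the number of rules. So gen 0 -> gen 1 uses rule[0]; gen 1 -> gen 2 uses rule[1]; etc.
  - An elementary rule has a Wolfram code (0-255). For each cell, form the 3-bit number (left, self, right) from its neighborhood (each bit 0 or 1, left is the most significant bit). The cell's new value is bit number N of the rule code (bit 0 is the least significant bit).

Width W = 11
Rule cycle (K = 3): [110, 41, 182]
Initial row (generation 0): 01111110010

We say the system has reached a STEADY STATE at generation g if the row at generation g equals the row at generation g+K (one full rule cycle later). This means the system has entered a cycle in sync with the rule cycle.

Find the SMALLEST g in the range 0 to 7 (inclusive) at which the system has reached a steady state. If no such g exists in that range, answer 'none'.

Gen 0: 01111110010
Gen 1 (rule 110): 11000010110
Gen 2 (rule 41): 10011001100
Gen 3 (rule 182): 11100110010
Gen 4 (rule 110): 10101110110
Gen 5 (rule 41): 01011001100
Gen 6 (rule 182): 11100110010
Gen 7 (rule 110): 10101110110
Gen 8 (rule 41): 01011001100
Gen 9 (rule 182): 11100110010
Gen 10 (rule 110): 10101110110

Answer: 3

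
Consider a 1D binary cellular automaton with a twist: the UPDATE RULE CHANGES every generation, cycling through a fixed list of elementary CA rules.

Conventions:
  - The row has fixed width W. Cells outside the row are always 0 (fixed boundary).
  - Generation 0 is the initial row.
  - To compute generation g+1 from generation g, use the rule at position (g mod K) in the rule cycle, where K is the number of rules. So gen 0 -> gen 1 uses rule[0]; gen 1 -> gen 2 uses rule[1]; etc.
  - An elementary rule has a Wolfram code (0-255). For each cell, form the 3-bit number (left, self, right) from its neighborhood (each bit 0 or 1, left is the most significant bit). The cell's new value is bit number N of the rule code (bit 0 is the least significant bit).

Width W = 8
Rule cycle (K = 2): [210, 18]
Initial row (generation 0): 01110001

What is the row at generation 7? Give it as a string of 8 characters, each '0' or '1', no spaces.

Answer: 00100010

Derivation:
Gen 0: 01110001
Gen 1 (rule 210): 10111010
Gen 2 (rule 18): 00000001
Gen 3 (rule 210): 00000010
Gen 4 (rule 18): 00000101
Gen 5 (rule 210): 00001000
Gen 6 (rule 18): 00010100
Gen 7 (rule 210): 00100010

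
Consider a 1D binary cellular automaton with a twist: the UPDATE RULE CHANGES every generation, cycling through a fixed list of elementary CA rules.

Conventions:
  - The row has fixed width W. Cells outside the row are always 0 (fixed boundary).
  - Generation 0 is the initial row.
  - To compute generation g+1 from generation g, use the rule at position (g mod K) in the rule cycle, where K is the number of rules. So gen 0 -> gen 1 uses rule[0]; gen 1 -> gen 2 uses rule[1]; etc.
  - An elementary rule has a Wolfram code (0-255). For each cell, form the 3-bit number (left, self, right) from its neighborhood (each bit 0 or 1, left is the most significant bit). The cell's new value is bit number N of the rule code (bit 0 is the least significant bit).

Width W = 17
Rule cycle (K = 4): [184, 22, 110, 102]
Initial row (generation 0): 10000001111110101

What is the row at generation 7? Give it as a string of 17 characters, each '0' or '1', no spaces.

Gen 0: 10000001111110101
Gen 1 (rule 184): 01000001111101010
Gen 2 (rule 22): 11100010000001011
Gen 3 (rule 110): 10100110000011111
Gen 4 (rule 102): 11101010000100001
Gen 5 (rule 184): 11010101000010000
Gen 6 (rule 22): 00010101100111000
Gen 7 (rule 110): 00111111101101000

Answer: 00111111101101000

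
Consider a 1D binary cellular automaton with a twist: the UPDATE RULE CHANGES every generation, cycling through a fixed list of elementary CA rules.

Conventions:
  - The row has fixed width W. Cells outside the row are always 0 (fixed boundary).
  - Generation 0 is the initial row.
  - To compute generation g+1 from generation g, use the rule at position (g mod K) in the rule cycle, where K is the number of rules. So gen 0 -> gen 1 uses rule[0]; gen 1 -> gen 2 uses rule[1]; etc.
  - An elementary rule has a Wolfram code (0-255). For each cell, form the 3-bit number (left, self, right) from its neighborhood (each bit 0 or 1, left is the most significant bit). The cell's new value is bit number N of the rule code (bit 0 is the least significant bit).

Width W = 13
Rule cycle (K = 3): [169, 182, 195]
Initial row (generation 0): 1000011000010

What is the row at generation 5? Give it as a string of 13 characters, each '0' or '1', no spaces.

Answer: 0001010111000

Derivation:
Gen 0: 1000011000010
Gen 1 (rule 169): 0011010011000
Gen 2 (rule 182): 0100111100100
Gen 3 (rule 195): 1001011101001
Gen 4 (rule 169): 0000111010000
Gen 5 (rule 182): 0001010111000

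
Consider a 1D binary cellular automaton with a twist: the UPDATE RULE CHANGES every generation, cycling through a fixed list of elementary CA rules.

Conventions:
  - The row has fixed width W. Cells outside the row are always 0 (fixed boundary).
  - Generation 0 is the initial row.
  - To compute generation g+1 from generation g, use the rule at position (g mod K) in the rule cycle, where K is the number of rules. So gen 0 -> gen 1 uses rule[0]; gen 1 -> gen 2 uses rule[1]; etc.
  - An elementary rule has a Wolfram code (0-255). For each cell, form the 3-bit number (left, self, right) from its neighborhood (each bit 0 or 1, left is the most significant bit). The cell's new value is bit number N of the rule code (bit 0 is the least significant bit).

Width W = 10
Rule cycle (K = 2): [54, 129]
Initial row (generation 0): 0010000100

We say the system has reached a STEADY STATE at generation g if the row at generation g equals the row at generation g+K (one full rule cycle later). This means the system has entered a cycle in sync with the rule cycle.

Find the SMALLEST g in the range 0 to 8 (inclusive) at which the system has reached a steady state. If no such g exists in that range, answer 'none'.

Answer: 0

Derivation:
Gen 0: 0010000100
Gen 1 (rule 54): 0111001110
Gen 2 (rule 129): 0010000100
Gen 3 (rule 54): 0111001110
Gen 4 (rule 129): 0010000100
Gen 5 (rule 54): 0111001110
Gen 6 (rule 129): 0010000100
Gen 7 (rule 54): 0111001110
Gen 8 (rule 129): 0010000100
Gen 9 (rule 54): 0111001110
Gen 10 (rule 129): 0010000100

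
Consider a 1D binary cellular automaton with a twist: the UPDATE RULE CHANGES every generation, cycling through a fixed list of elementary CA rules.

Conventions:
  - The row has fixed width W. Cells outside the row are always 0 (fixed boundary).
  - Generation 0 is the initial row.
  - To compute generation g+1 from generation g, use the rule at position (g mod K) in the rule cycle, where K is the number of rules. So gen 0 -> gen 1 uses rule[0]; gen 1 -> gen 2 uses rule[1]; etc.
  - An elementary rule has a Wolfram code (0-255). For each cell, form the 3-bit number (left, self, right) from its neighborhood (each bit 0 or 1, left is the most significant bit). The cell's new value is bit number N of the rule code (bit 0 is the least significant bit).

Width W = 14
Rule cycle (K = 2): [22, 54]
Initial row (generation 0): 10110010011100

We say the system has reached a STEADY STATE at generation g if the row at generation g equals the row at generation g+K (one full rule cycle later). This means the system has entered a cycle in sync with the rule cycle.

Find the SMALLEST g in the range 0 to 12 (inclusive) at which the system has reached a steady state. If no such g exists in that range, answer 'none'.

Answer: 12

Derivation:
Gen 0: 10110010011100
Gen 1 (rule 22): 10001111100010
Gen 2 (rule 54): 11010000010111
Gen 3 (rule 22): 00011000110000
Gen 4 (rule 54): 00100101001000
Gen 5 (rule 22): 01111101111100
Gen 6 (rule 54): 10000010000010
Gen 7 (rule 22): 11000111000111
Gen 8 (rule 54): 00101000101000
Gen 9 (rule 22): 01101101101100
Gen 10 (rule 54): 10010010010010
Gen 11 (rule 22): 11111111111111
Gen 12 (rule 54): 00000000000000
Gen 13 (rule 22): 00000000000000
Gen 14 (rule 54): 00000000000000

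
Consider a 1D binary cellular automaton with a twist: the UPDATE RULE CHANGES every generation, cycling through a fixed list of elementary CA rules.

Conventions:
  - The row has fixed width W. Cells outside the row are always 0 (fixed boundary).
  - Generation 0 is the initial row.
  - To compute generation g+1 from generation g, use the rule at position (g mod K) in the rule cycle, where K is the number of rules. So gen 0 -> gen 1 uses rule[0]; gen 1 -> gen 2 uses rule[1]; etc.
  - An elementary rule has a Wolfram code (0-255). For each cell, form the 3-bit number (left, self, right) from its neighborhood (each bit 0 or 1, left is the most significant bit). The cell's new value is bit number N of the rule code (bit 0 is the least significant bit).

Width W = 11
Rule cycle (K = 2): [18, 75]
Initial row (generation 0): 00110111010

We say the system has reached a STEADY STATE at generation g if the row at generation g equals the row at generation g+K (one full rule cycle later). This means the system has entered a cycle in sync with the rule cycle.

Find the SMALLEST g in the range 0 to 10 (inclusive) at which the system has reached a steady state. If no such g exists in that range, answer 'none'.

Answer: 5

Derivation:
Gen 0: 00110111010
Gen 1 (rule 18): 01000000001
Gen 2 (rule 75): 10011111110
Gen 3 (rule 18): 01100000001
Gen 4 (rule 75): 11101111110
Gen 5 (rule 18): 00000000001
Gen 6 (rule 75): 11111111110
Gen 7 (rule 18): 00000000001
Gen 8 (rule 75): 11111111110
Gen 9 (rule 18): 00000000001
Gen 10 (rule 75): 11111111110
Gen 11 (rule 18): 00000000001
Gen 12 (rule 75): 11111111110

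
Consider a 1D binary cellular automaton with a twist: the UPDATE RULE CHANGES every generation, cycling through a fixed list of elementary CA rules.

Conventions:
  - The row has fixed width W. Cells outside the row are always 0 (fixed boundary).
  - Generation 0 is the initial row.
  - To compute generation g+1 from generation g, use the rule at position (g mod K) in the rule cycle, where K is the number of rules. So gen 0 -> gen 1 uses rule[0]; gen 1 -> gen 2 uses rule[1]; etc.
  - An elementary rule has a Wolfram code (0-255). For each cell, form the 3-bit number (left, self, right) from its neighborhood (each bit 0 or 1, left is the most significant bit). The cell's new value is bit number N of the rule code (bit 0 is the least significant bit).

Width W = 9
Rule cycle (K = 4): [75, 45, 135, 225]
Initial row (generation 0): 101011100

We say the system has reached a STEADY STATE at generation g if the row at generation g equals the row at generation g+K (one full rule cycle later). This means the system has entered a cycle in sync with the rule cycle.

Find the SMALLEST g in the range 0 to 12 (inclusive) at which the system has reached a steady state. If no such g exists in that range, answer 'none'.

Answer: none

Derivation:
Gen 0: 101011100
Gen 1 (rule 75): 000010101
Gen 2 (rule 45): 111011111
Gen 3 (rule 135): 010001110
Gen 4 (rule 225): 000100110
Gen 5 (rule 75): 111001110
Gen 6 (rule 45): 100001000
Gen 7 (rule 135): 101111011
Gen 8 (rule 225): 010111101
Gen 9 (rule 75): 100100100
Gen 10 (rule 45): 100100101
Gen 11 (rule 135): 101101101
Gen 12 (rule 225): 010110110
Gen 13 (rule 75): 100110110
Gen 14 (rule 45): 100101100
Gen 15 (rule 135): 101100001
Gen 16 (rule 225): 010101100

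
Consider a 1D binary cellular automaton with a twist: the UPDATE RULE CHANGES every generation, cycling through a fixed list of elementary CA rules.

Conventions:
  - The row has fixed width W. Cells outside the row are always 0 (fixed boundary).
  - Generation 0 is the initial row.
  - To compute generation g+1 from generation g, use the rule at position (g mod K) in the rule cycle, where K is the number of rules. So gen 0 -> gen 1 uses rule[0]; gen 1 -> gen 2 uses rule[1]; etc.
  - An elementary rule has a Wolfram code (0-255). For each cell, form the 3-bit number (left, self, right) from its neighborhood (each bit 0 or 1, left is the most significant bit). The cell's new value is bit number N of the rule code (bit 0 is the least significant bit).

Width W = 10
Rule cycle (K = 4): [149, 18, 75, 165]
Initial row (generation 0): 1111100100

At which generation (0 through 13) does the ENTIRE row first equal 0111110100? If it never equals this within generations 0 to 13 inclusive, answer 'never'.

Gen 0: 1111100100
Gen 1 (rule 149): 0111010111
Gen 2 (rule 18): 1000000000
Gen 3 (rule 75): 0011111111
Gen 4 (rule 165): 1001111110
Gen 5 (rule 149): 1100111101
Gen 6 (rule 18): 0011000000
Gen 7 (rule 75): 1111011111
Gen 8 (rule 165): 0110101110
Gen 9 (rule 149): 0000100101
Gen 10 (rule 18): 0001011000
Gen 11 (rule 75): 1110011011
Gen 12 (rule 165): 0100000100
Gen 13 (rule 149): 0111110111

Answer: never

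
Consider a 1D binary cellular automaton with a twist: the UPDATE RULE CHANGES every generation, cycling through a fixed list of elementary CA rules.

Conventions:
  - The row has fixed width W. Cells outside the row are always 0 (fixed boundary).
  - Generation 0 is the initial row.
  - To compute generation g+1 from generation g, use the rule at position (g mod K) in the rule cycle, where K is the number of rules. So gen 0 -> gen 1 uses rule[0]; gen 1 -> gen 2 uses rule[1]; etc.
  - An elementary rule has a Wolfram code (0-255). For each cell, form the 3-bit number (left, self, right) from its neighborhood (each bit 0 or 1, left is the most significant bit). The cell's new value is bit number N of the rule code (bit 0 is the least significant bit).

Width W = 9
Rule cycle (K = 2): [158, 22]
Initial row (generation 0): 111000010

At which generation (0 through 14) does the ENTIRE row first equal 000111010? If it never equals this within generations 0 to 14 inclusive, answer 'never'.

Gen 0: 111000010
Gen 1 (rule 158): 110100111
Gen 2 (rule 22): 000111000
Gen 3 (rule 158): 001110100
Gen 4 (rule 22): 010000110
Gen 5 (rule 158): 111001101
Gen 6 (rule 22): 000110001
Gen 7 (rule 158): 001101011
Gen 8 (rule 22): 010001000
Gen 9 (rule 158): 111011100
Gen 10 (rule 22): 000000010
Gen 11 (rule 158): 000000111
Gen 12 (rule 22): 000001000
Gen 13 (rule 158): 000011100
Gen 14 (rule 22): 000100010

Answer: never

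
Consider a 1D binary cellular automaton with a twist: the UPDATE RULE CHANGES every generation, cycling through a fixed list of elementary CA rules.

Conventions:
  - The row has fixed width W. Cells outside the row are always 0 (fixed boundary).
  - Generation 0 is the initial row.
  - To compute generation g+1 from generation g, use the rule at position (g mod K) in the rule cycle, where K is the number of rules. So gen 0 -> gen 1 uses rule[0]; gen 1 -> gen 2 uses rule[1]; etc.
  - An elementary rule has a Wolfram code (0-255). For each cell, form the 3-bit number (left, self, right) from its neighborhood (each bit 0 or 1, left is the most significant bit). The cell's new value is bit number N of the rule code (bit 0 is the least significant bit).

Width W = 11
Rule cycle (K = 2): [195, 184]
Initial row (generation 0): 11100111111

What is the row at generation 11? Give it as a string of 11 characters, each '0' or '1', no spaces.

Answer: 10000001001

Derivation:
Gen 0: 11100111111
Gen 1 (rule 195): 01101011111
Gen 2 (rule 184): 01010111110
Gen 3 (rule 195): 10000011110
Gen 4 (rule 184): 01000011101
Gen 5 (rule 195): 10011101100
Gen 6 (rule 184): 01011011010
Gen 7 (rule 195): 10001001000
Gen 8 (rule 184): 01000100100
Gen 9 (rule 195): 10011001001
Gen 10 (rule 184): 01010100100
Gen 11 (rule 195): 10000001001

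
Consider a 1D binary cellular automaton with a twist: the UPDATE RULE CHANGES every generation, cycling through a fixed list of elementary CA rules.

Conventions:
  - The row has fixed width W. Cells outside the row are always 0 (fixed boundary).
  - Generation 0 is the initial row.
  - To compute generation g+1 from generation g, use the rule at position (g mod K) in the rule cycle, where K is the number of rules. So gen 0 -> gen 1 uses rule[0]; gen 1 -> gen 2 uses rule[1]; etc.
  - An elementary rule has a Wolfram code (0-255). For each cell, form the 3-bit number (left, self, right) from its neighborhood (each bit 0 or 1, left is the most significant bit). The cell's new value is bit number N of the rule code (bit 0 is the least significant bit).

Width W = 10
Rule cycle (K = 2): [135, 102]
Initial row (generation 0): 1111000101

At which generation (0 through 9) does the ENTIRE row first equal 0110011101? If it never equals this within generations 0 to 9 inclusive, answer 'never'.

Gen 0: 1111000101
Gen 1 (rule 135): 0110011101
Gen 2 (rule 102): 1010100111
Gen 3 (rule 135): 1010101010
Gen 4 (rule 102): 1111111110
Gen 5 (rule 135): 0111111100
Gen 6 (rule 102): 1000000100
Gen 7 (rule 135): 1011111101
Gen 8 (rule 102): 1100000111
Gen 9 (rule 135): 0001111010

Answer: 1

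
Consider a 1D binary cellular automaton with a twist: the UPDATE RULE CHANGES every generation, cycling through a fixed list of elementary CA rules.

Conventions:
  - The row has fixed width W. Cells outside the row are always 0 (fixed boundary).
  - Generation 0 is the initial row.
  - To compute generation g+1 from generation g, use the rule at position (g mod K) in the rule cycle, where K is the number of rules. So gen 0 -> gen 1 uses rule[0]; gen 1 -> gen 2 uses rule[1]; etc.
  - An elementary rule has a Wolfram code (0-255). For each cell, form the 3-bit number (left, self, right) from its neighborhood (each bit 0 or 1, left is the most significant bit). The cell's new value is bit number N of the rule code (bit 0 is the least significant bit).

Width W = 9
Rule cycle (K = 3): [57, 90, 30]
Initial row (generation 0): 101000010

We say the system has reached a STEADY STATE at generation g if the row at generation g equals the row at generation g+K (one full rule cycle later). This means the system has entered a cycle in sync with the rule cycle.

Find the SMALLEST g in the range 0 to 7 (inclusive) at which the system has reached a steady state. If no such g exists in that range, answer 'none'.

Gen 0: 101000010
Gen 1 (rule 57): 010111001
Gen 2 (rule 90): 100101110
Gen 3 (rule 30): 111101001
Gen 4 (rule 57): 100010100
Gen 5 (rule 90): 010100010
Gen 6 (rule 30): 110110111
Gen 7 (rule 57): 101101100
Gen 8 (rule 90): 001101110
Gen 9 (rule 30): 011001001
Gen 10 (rule 57): 010100100

Answer: none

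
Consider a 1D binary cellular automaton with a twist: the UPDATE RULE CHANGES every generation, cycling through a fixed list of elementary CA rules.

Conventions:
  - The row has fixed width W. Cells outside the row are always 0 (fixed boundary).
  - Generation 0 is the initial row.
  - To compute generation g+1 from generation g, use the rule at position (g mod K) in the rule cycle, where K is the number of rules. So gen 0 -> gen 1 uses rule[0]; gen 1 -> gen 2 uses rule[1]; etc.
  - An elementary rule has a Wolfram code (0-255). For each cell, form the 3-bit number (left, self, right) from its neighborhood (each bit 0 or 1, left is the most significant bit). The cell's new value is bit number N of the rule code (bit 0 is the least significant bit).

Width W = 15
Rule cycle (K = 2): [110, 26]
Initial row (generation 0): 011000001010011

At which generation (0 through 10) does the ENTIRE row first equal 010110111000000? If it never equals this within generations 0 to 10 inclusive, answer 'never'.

Answer: never

Derivation:
Gen 0: 011000001010011
Gen 1 (rule 110): 111000011110111
Gen 2 (rule 26): 100100110000100
Gen 3 (rule 110): 101101110001100
Gen 4 (rule 26): 001001001011010
Gen 5 (rule 110): 011011011111110
Gen 6 (rule 26): 110010010000001
Gen 7 (rule 110): 110110110000011
Gen 8 (rule 26): 100100101000110
Gen 9 (rule 110): 101101111001110
Gen 10 (rule 26): 001001000111001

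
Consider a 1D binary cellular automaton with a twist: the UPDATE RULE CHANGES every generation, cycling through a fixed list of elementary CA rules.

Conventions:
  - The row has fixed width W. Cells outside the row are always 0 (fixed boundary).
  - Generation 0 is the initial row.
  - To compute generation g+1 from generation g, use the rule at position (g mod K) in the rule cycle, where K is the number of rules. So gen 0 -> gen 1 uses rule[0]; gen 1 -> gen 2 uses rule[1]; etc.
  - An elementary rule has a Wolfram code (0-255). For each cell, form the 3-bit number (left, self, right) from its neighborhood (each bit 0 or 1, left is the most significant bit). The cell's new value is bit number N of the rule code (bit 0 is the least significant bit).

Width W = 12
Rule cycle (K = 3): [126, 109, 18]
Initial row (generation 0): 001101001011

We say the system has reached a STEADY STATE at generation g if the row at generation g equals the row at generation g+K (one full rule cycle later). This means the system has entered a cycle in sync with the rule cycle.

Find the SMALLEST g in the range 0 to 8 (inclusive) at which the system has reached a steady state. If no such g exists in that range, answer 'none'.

Gen 0: 001101001011
Gen 1 (rule 126): 011111111111
Gen 2 (rule 109): 010000000001
Gen 3 (rule 18): 101000000010
Gen 4 (rule 126): 111100000111
Gen 5 (rule 109): 100101110101
Gen 6 (rule 18): 011000000000
Gen 7 (rule 126): 111100000000
Gen 8 (rule 109): 100101111111
Gen 9 (rule 18): 011000000000
Gen 10 (rule 126): 111100000000
Gen 11 (rule 109): 100101111111

Answer: 6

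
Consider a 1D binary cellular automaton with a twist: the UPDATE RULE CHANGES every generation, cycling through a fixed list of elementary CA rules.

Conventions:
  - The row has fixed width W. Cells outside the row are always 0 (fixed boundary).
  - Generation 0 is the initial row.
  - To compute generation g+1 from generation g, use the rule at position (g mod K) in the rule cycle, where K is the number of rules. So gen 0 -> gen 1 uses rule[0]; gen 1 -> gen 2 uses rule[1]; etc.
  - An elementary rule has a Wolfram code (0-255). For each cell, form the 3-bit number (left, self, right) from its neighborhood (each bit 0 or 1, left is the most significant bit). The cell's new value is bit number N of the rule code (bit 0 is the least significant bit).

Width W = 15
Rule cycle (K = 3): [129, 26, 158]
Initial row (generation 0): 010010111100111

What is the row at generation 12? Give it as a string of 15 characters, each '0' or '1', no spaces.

Answer: 111000110100000

Derivation:
Gen 0: 010010111100111
Gen 1 (rule 129): 000000011000010
Gen 2 (rule 26): 000000110100101
Gen 3 (rule 158): 000001100111101
Gen 4 (rule 129): 111100000011000
Gen 5 (rule 26): 100010000110100
Gen 6 (rule 158): 110111001100110
Gen 7 (rule 129): 000010000000000
Gen 8 (rule 26): 000101000000000
Gen 9 (rule 158): 001101100000000
Gen 10 (rule 129): 100000001111111
Gen 11 (rule 26): 010000011000000
Gen 12 (rule 158): 111000110100000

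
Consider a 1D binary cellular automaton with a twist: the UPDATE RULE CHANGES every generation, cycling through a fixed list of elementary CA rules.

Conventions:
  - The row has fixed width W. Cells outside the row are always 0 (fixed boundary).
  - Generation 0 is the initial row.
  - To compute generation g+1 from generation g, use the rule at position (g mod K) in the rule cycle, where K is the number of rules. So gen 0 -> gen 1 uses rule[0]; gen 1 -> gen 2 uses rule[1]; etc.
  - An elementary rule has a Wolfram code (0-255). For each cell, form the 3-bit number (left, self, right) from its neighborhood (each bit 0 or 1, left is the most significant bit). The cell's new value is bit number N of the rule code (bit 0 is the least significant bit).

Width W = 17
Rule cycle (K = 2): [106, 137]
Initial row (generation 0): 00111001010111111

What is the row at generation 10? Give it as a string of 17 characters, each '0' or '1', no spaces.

Answer: 10110011011001000

Derivation:
Gen 0: 00111001010111111
Gen 1 (rule 106): 01101010101100001
Gen 2 (rule 137): 01000000001001100
Gen 3 (rule 106): 10000000010011100
Gen 4 (rule 137): 00111111000011001
Gen 5 (rule 106): 01100001000111010
Gen 6 (rule 137): 01001100010110000
Gen 7 (rule 106): 10011100101110000
Gen 8 (rule 137): 00011000001100111
Gen 9 (rule 106): 00111000011101101
Gen 10 (rule 137): 10110011011001000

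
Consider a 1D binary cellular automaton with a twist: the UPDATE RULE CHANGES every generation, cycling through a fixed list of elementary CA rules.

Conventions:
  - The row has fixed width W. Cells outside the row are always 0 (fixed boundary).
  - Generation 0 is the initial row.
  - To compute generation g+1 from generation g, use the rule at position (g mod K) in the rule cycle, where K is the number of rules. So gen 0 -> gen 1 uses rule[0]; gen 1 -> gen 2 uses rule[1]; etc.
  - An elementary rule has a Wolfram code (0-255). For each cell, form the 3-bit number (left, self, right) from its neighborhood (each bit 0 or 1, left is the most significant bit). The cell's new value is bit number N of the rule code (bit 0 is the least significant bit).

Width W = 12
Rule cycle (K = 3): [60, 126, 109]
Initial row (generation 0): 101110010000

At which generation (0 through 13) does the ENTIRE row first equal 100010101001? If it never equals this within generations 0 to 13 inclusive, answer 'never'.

Gen 0: 101110010000
Gen 1 (rule 60): 111001011000
Gen 2 (rule 126): 101111111100
Gen 3 (rule 109): 111000000101
Gen 4 (rule 60): 100100000111
Gen 5 (rule 126): 111110001101
Gen 6 (rule 109): 100010101111
Gen 7 (rule 60): 110011111000
Gen 8 (rule 126): 111110001100
Gen 9 (rule 109): 100010101101
Gen 10 (rule 60): 110011111011
Gen 11 (rule 126): 111110001111
Gen 12 (rule 109): 100010101001
Gen 13 (rule 60): 110011111101

Answer: 12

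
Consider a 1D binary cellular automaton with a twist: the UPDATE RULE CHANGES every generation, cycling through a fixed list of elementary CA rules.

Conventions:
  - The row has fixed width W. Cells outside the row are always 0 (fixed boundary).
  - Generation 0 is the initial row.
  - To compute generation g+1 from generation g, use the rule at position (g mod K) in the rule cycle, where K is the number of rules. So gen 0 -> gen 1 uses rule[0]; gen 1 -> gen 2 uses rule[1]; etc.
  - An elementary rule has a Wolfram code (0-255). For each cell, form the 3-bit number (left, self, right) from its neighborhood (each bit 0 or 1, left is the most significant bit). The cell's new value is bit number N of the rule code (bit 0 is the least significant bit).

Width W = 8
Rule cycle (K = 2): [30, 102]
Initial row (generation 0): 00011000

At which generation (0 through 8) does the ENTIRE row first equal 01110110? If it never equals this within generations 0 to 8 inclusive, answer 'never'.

Answer: 4

Derivation:
Gen 0: 00011000
Gen 1 (rule 30): 00110100
Gen 2 (rule 102): 01011100
Gen 3 (rule 30): 11010010
Gen 4 (rule 102): 01110110
Gen 5 (rule 30): 11000101
Gen 6 (rule 102): 01001111
Gen 7 (rule 30): 11111000
Gen 8 (rule 102): 00001000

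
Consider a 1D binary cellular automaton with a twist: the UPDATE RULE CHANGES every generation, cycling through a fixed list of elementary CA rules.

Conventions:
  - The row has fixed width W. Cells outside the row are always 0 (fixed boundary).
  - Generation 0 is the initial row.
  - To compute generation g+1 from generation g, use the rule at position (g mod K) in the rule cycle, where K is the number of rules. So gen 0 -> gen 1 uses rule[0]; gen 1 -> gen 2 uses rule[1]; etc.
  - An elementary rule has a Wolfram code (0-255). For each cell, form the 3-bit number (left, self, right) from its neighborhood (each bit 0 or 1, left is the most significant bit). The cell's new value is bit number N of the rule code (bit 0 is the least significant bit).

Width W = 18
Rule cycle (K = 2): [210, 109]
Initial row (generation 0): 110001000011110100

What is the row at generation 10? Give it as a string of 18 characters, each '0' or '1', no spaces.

Gen 0: 110001000011110100
Gen 1 (rule 210): 011010100101110010
Gen 2 (rule 109): 011111100111010010
Gen 3 (rule 210): 101111111011001101
Gen 4 (rule 109): 111000001111001111
Gen 5 (rule 210): 011100010111110111
Gen 6 (rule 109): 010101011100011101
Gen 7 (rule 210): 100000001110101100
Gen 8 (rule 109): 101111101011111101
Gen 9 (rule 210): 000111100001111100
Gen 10 (rule 109): 110100101101000101

Answer: 110100101101000101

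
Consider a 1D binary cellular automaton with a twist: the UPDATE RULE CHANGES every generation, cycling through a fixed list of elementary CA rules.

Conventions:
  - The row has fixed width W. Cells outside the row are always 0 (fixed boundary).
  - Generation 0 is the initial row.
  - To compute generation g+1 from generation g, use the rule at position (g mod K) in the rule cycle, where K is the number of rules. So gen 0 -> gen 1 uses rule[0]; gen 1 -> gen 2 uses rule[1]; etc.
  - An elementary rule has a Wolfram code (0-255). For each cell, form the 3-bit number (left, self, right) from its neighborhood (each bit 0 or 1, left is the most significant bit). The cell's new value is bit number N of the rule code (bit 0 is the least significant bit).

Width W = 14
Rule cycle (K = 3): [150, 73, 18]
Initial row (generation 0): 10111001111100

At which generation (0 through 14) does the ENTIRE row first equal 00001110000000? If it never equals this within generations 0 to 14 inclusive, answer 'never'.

Gen 0: 10111001111100
Gen 1 (rule 150): 10010110111010
Gen 2 (rule 73): 00000110101000
Gen 3 (rule 18): 00001000000100
Gen 4 (rule 150): 00011100001110
Gen 5 (rule 73): 11010101101010
Gen 6 (rule 18): 00000000000001
Gen 7 (rule 150): 00000000000011
Gen 8 (rule 73): 11111111111011
Gen 9 (rule 18): 00000000000000
Gen 10 (rule 150): 00000000000000
Gen 11 (rule 73): 11111111111111
Gen 12 (rule 18): 00000000000000
Gen 13 (rule 150): 00000000000000
Gen 14 (rule 73): 11111111111111

Answer: never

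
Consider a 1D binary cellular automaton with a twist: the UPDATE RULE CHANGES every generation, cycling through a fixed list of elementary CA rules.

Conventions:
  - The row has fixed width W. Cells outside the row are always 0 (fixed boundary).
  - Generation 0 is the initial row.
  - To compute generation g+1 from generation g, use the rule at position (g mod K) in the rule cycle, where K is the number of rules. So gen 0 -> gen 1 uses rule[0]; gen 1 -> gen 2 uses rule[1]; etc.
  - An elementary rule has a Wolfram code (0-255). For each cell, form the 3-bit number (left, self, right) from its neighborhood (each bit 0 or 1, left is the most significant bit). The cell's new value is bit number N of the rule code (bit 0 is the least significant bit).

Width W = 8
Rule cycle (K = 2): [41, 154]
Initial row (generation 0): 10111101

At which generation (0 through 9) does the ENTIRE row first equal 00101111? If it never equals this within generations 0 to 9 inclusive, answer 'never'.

Answer: never

Derivation:
Gen 0: 10111101
Gen 1 (rule 41): 01100010
Gen 2 (rule 154): 11010101
Gen 3 (rule 41): 10101010
Gen 4 (rule 154): 00000001
Gen 5 (rule 41): 11111100
Gen 6 (rule 154): 11111010
Gen 7 (rule 41): 10000100
Gen 8 (rule 154): 01001010
Gen 9 (rule 41): 00000100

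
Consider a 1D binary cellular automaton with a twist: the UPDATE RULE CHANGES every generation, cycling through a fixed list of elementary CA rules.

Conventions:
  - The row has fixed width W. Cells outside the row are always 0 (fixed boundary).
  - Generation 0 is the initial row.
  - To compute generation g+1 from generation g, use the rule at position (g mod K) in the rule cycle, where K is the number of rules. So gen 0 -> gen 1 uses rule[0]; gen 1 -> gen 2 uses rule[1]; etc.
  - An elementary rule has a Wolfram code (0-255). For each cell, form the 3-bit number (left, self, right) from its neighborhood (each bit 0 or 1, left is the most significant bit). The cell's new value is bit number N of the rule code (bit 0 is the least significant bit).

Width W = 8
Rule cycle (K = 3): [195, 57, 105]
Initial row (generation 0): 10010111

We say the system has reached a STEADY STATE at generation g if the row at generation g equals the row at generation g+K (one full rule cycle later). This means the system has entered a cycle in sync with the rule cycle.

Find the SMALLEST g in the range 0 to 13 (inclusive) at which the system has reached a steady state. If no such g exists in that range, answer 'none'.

Gen 0: 10010111
Gen 1 (rule 195): 00100011
Gen 2 (rule 57): 10011010
Gen 3 (rule 105): 00011100
Gen 4 (rule 195): 11101101
Gen 5 (rule 57): 10011010
Gen 6 (rule 105): 00011100
Gen 7 (rule 195): 11101101
Gen 8 (rule 57): 10011010
Gen 9 (rule 105): 00011100
Gen 10 (rule 195): 11101101
Gen 11 (rule 57): 10011010
Gen 12 (rule 105): 00011100
Gen 13 (rule 195): 11101101
Gen 14 (rule 57): 10011010
Gen 15 (rule 105): 00011100
Gen 16 (rule 195): 11101101

Answer: 2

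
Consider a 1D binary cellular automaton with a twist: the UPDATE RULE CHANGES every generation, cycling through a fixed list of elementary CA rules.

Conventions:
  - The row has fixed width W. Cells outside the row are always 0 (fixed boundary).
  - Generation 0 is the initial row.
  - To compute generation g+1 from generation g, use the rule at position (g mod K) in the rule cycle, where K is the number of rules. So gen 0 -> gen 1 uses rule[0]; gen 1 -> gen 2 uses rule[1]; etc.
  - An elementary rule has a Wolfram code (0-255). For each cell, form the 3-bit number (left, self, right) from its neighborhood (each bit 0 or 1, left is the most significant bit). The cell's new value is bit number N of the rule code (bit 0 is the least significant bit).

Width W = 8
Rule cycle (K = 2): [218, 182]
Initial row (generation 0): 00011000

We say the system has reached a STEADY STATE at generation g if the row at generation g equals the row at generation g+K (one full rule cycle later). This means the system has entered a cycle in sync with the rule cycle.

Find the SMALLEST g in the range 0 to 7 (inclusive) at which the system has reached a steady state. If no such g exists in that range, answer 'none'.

Gen 0: 00011000
Gen 1 (rule 218): 00111100
Gen 2 (rule 182): 01011010
Gen 3 (rule 218): 10011001
Gen 4 (rule 182): 11100111
Gen 5 (rule 218): 11111111
Gen 6 (rule 182): 01111110
Gen 7 (rule 218): 11111111
Gen 8 (rule 182): 01111110
Gen 9 (rule 218): 11111111

Answer: 5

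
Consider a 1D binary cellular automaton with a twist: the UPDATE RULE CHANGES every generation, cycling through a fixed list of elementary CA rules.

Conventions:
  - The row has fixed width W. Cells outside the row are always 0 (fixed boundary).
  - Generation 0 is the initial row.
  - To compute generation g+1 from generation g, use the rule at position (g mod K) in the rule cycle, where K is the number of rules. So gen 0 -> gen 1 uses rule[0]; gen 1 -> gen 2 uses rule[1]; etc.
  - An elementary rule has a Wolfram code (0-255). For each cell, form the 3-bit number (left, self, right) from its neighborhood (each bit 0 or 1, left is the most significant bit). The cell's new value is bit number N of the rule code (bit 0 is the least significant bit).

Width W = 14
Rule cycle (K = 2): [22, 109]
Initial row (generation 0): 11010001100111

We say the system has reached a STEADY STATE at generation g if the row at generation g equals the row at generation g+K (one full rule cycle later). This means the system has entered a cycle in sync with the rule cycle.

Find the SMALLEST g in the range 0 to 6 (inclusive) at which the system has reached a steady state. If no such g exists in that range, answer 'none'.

Gen 0: 11010001100111
Gen 1 (rule 22): 00011010011000
Gen 2 (rule 109): 11011110011011
Gen 3 (rule 22): 00000001100000
Gen 4 (rule 109): 11111101101111
Gen 5 (rule 22): 00000000000000
Gen 6 (rule 109): 11111111111111
Gen 7 (rule 22): 00000000000000
Gen 8 (rule 109): 11111111111111

Answer: 5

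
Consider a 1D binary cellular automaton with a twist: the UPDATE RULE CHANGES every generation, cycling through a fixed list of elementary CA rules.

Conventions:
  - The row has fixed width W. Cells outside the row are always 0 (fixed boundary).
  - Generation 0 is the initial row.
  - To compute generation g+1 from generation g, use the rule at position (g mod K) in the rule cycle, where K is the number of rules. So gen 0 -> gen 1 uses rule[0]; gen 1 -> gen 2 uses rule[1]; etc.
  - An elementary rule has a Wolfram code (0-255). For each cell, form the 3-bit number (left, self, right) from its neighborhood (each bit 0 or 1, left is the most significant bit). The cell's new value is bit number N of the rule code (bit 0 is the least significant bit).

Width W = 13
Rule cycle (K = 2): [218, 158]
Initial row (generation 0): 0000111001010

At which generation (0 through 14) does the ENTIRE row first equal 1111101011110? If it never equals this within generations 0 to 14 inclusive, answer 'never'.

Gen 0: 0000111001010
Gen 1 (rule 218): 0001111110001
Gen 2 (rule 158): 0011111101011
Gen 3 (rule 218): 0111111100011
Gen 4 (rule 158): 1111111010110
Gen 5 (rule 218): 1111111000111
Gen 6 (rule 158): 1111110101110
Gen 7 (rule 218): 1111110001111
Gen 8 (rule 158): 1111101011110
Gen 9 (rule 218): 1111100011111
Gen 10 (rule 158): 1111010111110
Gen 11 (rule 218): 1111000111111
Gen 12 (rule 158): 1110101111110
Gen 13 (rule 218): 1110001111111
Gen 14 (rule 158): 1101011111110

Answer: 8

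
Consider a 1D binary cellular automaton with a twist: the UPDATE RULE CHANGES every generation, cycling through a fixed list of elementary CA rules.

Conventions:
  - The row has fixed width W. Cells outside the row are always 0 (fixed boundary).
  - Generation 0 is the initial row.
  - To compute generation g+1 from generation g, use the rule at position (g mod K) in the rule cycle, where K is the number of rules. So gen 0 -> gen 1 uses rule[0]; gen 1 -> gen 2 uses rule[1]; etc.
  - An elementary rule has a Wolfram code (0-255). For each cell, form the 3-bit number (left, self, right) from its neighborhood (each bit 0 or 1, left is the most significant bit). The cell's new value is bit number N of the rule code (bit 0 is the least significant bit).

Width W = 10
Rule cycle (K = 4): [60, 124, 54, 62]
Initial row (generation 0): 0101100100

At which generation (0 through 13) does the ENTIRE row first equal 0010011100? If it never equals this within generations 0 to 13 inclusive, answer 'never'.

Gen 0: 0101100100
Gen 1 (rule 60): 0111010110
Gen 2 (rule 124): 0101111111
Gen 3 (rule 54): 1110000000
Gen 4 (rule 62): 1001000000
Gen 5 (rule 60): 1101100000
Gen 6 (rule 124): 1111110000
Gen 7 (rule 54): 0000001000
Gen 8 (rule 62): 0000011100
Gen 9 (rule 60): 0000010010
Gen 10 (rule 124): 0000011011
Gen 11 (rule 54): 0000100100
Gen 12 (rule 62): 0001111110
Gen 13 (rule 60): 0001000001

Answer: never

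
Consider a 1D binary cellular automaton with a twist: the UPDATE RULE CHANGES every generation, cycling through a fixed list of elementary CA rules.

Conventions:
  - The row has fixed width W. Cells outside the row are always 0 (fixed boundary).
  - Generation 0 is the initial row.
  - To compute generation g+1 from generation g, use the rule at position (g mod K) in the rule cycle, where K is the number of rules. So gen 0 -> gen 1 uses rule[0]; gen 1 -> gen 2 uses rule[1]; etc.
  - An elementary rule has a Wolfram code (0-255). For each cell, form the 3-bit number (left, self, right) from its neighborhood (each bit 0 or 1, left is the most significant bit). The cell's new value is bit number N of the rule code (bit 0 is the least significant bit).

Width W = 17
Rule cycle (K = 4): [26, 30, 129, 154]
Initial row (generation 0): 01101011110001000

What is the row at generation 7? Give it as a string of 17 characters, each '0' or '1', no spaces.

Gen 0: 01101011110001000
Gen 1 (rule 26): 11000010001010100
Gen 2 (rule 30): 10100111011010110
Gen 3 (rule 129): 00000010000000000
Gen 4 (rule 154): 00000101000000000
Gen 5 (rule 26): 00001000100000000
Gen 6 (rule 30): 00011101110000000
Gen 7 (rule 129): 11001000100111111

Answer: 11001000100111111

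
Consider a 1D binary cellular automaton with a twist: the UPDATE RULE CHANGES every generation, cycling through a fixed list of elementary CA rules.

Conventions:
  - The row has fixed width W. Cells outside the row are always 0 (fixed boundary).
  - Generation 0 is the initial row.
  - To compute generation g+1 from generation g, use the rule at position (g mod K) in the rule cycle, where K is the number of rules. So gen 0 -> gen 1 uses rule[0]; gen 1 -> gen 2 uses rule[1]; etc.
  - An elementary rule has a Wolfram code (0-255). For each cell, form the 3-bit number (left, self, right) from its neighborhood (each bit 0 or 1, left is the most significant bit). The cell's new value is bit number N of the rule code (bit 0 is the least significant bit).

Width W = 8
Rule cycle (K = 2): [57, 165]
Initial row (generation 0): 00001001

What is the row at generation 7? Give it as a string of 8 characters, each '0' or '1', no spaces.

Gen 0: 00001001
Gen 1 (rule 57): 11100100
Gen 2 (rule 165): 01000101
Gen 3 (rule 57): 00110010
Gen 4 (rule 165): 10000010
Gen 5 (rule 57): 01111001
Gen 6 (rule 165): 00110001
Gen 7 (rule 57): 10101100

Answer: 10101100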